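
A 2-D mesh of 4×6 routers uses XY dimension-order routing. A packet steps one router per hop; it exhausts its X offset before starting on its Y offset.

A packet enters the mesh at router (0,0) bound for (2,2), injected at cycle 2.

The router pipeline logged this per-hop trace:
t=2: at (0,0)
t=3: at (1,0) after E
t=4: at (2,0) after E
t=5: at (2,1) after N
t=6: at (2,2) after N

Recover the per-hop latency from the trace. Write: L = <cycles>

Δcyc across hop 0→1: 3 − 2 = 1.
Each hop adds L, hence L = 1.

L = 1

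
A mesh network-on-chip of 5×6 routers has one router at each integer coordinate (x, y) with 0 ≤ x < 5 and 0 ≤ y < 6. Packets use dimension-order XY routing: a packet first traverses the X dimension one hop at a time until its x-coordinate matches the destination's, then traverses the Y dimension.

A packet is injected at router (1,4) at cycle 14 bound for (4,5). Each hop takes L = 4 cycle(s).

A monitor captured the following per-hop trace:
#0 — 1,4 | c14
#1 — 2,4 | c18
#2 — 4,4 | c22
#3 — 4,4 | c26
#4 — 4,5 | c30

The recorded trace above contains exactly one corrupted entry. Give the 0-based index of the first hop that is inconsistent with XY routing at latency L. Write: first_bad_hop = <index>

first_bad_hop = 2

check 1→ d=(1,0) cyc+4: ok
check 2→ d=(2,0) cyc+4: BAD: non-unit step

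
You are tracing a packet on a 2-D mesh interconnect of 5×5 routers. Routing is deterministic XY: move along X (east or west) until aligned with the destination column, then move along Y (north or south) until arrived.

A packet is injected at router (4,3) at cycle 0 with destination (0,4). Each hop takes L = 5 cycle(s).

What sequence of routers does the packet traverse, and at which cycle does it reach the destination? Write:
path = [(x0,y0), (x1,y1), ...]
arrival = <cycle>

path = [(4,3), (3,3), (2,3), (1,3), (0,3), (0,4)]
arrival = 25

#0 — 4,3 | c0
#1 — 3,3 | c5 | W
#2 — 2,3 | c10 | W
#3 — 1,3 | c15 | W
#4 — 0,3 | c20 | W
#5 — 0,4 | c25 | N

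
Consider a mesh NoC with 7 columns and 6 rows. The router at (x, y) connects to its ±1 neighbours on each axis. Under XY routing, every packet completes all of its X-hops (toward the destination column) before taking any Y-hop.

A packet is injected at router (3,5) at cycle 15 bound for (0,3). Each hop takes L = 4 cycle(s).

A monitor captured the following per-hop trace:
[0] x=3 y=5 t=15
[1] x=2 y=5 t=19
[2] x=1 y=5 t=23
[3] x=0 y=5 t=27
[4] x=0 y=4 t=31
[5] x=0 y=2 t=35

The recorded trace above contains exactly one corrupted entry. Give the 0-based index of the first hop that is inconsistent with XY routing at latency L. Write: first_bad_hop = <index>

first_bad_hop = 5

hop 1: step (-1,+0), +4 cyc — ok
hop 2: step (-1,+0), +4 cyc — ok
hop 3: step (-1,+0), +4 cyc — ok
hop 4: step (+0,-1), +4 cyc — ok
hop 5: step (+0,-2), +4 cyc — BAD: non-unit step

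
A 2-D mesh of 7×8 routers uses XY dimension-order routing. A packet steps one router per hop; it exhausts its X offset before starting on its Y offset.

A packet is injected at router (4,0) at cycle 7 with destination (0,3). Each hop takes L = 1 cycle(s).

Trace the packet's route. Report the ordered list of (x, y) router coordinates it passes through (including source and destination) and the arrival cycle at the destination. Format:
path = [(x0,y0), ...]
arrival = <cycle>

hop 0: (4,0) @ cyc 7
hop 1: (3,0) @ cyc 8  [W]
hop 2: (2,0) @ cyc 9  [W]
hop 3: (1,0) @ cyc 10  [W]
hop 4: (0,0) @ cyc 11  [W]
hop 5: (0,1) @ cyc 12  [N]
hop 6: (0,2) @ cyc 13  [N]
hop 7: (0,3) @ cyc 14  [N]

path = [(4,0), (3,0), (2,0), (1,0), (0,0), (0,1), (0,2), (0,3)]
arrival = 14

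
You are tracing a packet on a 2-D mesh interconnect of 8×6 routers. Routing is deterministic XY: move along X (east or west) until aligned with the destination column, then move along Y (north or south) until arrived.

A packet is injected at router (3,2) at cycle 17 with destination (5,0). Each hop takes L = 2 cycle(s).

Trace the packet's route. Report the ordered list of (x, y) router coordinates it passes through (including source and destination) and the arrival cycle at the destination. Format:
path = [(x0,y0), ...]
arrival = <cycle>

  0. router=(3,2) cycle=17 (inject)
  1. router=(4,2) cycle=19 dir=E
  2. router=(5,2) cycle=21 dir=E
  3. router=(5,1) cycle=23 dir=S
  4. router=(5,0) cycle=25 dir=S

path = [(3,2), (4,2), (5,2), (5,1), (5,0)]
arrival = 25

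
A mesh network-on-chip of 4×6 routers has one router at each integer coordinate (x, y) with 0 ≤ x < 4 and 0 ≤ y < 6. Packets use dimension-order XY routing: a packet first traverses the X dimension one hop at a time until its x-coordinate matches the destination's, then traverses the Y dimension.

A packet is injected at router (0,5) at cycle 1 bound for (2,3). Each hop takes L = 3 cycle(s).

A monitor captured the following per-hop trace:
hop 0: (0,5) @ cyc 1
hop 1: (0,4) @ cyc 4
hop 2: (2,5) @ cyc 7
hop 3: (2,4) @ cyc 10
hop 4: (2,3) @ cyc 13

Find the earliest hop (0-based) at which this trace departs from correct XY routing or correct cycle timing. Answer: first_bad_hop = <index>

first_bad_hop = 1

  1: Δx=+0 Δy=-1 Δt=3 [BAD: Y-move but x=0≠2]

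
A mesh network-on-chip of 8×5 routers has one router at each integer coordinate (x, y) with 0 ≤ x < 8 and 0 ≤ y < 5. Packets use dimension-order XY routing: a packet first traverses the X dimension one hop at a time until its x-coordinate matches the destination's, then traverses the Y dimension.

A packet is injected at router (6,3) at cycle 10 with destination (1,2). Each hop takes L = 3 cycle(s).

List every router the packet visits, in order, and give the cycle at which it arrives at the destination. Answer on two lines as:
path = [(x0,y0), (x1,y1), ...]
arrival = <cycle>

path = [(6,3), (5,3), (4,3), (3,3), (2,3), (1,3), (1,2)]
arrival = 28

t=10: at (6,3)
t=13: at (5,3) after W
t=16: at (4,3) after W
t=19: at (3,3) after W
t=22: at (2,3) after W
t=25: at (1,3) after W
t=28: at (1,2) after S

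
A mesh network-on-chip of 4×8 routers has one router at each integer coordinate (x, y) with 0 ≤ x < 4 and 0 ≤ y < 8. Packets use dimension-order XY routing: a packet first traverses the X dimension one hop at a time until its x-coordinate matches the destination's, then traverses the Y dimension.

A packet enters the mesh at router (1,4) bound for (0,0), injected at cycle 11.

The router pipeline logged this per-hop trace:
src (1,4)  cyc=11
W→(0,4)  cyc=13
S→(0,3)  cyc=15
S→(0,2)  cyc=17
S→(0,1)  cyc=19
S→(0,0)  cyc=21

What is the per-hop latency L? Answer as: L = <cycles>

From hop 0 (11) to hop 1 (13): +2 cycles.
One hop costs L cycles, so L = 2.

L = 2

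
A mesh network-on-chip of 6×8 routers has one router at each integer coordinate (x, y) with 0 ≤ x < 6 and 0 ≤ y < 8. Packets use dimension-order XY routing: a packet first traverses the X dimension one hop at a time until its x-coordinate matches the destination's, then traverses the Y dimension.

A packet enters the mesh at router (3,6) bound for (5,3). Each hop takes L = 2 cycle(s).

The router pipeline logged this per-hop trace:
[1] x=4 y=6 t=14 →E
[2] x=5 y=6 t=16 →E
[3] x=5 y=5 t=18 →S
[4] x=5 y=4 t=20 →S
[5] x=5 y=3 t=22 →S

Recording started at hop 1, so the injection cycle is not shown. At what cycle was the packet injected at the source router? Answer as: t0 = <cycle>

t0 = 12

At hop 1 the cycle is 14; in general cyc_k = t0 + kL.
Subtract one hop: t0 = 14 − 2 = 12.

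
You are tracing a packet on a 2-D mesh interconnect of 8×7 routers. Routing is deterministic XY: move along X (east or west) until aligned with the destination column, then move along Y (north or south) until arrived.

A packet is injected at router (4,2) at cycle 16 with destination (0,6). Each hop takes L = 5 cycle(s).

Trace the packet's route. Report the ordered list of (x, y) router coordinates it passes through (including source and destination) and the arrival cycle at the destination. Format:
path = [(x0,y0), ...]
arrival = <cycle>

src (4,2)  cyc=16
W→(3,2)  cyc=21
W→(2,2)  cyc=26
W→(1,2)  cyc=31
W→(0,2)  cyc=36
N→(0,3)  cyc=41
N→(0,4)  cyc=46
N→(0,5)  cyc=51
N→(0,6)  cyc=56

path = [(4,2), (3,2), (2,2), (1,2), (0,2), (0,3), (0,4), (0,5), (0,6)]
arrival = 56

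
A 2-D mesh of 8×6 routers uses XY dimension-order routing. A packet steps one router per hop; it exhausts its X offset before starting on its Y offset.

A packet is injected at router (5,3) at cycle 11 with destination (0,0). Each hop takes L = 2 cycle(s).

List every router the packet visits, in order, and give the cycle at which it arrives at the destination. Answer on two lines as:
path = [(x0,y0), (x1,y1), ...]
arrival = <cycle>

path = [(5,3), (4,3), (3,3), (2,3), (1,3), (0,3), (0,2), (0,1), (0,0)]
arrival = 27

[0] x=5 y=3 t=11
[1] x=4 y=3 t=13 →W
[2] x=3 y=3 t=15 →W
[3] x=2 y=3 t=17 →W
[4] x=1 y=3 t=19 →W
[5] x=0 y=3 t=21 →W
[6] x=0 y=2 t=23 →S
[7] x=0 y=1 t=25 →S
[8] x=0 y=0 t=27 →S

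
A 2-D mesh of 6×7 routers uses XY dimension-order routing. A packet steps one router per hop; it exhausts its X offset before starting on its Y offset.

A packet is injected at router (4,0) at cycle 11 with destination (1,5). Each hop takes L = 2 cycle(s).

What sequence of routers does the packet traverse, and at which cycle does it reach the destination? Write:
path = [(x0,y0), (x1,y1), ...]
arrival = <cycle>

t=11: at (4,0)
t=13: at (3,0) after W
t=15: at (2,0) after W
t=17: at (1,0) after W
t=19: at (1,1) after N
t=21: at (1,2) after N
t=23: at (1,3) after N
t=25: at (1,4) after N
t=27: at (1,5) after N

path = [(4,0), (3,0), (2,0), (1,0), (1,1), (1,2), (1,3), (1,4), (1,5)]
arrival = 27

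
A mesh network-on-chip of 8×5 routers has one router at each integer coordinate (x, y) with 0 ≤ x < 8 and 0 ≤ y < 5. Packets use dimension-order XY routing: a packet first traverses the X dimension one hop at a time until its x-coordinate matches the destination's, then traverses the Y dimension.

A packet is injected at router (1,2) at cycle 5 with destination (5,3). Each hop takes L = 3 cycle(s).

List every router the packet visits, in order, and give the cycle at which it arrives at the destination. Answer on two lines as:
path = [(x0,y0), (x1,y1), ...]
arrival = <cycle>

t=5: at (1,2)
t=8: at (2,2) after E
t=11: at (3,2) after E
t=14: at (4,2) after E
t=17: at (5,2) after E
t=20: at (5,3) after N

path = [(1,2), (2,2), (3,2), (4,2), (5,2), (5,3)]
arrival = 20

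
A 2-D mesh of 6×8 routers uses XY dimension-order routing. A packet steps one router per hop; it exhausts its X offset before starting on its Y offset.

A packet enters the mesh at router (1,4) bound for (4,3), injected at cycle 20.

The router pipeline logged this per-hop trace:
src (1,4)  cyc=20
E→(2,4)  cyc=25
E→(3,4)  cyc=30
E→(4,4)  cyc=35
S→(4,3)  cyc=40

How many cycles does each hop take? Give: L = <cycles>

L = 5

Δcyc across hop 0→1: 25 − 20 = 5.
Each hop adds L, hence L = 5.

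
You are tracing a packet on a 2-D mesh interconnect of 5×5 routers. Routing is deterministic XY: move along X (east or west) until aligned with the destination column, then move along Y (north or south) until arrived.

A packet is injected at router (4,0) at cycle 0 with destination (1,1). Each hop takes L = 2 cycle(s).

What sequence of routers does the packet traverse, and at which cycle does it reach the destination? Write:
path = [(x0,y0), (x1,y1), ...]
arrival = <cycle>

[0] x=4 y=0 t=0
[1] x=3 y=0 t=2 →W
[2] x=2 y=0 t=4 →W
[3] x=1 y=0 t=6 →W
[4] x=1 y=1 t=8 →N

path = [(4,0), (3,0), (2,0), (1,0), (1,1)]
arrival = 8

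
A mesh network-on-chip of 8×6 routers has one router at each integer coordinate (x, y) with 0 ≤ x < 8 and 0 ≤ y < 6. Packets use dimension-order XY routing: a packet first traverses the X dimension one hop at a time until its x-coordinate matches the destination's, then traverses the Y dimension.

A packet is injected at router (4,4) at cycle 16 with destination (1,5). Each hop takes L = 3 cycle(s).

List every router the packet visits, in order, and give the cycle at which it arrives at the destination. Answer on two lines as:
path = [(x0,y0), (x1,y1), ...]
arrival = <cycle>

[0] x=4 y=4 t=16
[1] x=3 y=4 t=19 →W
[2] x=2 y=4 t=22 →W
[3] x=1 y=4 t=25 →W
[4] x=1 y=5 t=28 →N

path = [(4,4), (3,4), (2,4), (1,4), (1,5)]
arrival = 28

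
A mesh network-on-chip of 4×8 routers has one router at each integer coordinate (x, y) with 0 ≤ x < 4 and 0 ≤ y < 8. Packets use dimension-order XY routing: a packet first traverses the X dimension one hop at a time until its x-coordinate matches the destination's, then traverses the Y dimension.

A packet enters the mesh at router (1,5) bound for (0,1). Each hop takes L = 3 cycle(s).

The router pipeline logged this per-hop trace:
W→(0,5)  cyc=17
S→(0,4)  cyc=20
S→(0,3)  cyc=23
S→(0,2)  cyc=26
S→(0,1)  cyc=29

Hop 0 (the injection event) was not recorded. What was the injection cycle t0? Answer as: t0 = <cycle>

Hop 1 reached at cycle 17; hop k is at t0 + k·L.
Subtract one hop: t0 = 17 − 3 = 14.

t0 = 14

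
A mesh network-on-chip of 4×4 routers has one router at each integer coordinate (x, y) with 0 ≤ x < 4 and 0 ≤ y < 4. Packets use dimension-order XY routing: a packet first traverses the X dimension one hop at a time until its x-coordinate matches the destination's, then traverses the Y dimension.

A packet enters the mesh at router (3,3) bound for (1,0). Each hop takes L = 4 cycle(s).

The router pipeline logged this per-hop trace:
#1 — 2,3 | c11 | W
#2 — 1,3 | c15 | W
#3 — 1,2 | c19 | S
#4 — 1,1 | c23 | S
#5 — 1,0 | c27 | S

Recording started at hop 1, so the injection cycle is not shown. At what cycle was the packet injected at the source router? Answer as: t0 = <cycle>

t0 = 7

The first recorded entry is hop 1 at cycle 11.
Therefore t0 = 11 − L = 7.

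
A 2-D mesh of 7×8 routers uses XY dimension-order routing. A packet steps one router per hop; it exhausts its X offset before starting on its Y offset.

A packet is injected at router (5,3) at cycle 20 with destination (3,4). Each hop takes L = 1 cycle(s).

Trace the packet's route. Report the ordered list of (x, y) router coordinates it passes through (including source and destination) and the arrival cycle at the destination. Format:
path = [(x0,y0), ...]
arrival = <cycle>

  0. router=(5,3) cycle=20 (inject)
  1. router=(4,3) cycle=21 dir=W
  2. router=(3,3) cycle=22 dir=W
  3. router=(3,4) cycle=23 dir=N

path = [(5,3), (4,3), (3,3), (3,4)]
arrival = 23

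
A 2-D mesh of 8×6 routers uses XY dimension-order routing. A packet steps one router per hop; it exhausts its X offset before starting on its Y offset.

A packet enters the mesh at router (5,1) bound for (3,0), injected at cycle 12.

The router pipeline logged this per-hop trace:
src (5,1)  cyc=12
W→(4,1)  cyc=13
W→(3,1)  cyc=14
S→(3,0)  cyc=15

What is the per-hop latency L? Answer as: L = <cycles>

L = 1

From hop 0 (12) to hop 1 (13): +1 cycles.
That increment is L by definition: L = 1.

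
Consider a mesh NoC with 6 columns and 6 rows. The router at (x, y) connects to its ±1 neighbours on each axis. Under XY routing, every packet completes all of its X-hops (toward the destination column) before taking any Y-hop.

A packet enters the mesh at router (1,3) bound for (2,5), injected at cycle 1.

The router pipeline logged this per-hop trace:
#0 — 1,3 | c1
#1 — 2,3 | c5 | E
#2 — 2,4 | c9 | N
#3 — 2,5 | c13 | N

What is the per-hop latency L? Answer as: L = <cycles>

Between hops 0 and 1 the cycle counter advances 5 − 1 = 4.
One hop costs L cycles, so L = 4.

L = 4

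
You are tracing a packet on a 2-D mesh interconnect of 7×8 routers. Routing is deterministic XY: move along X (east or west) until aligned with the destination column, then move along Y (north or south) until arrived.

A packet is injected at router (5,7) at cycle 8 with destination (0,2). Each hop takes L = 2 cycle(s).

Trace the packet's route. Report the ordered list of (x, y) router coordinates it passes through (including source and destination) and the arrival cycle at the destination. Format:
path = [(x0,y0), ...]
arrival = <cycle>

  0. router=(5,7) cycle=8 (inject)
  1. router=(4,7) cycle=10 dir=W
  2. router=(3,7) cycle=12 dir=W
  3. router=(2,7) cycle=14 dir=W
  4. router=(1,7) cycle=16 dir=W
  5. router=(0,7) cycle=18 dir=W
  6. router=(0,6) cycle=20 dir=S
  7. router=(0,5) cycle=22 dir=S
  8. router=(0,4) cycle=24 dir=S
  9. router=(0,3) cycle=26 dir=S
  10. router=(0,2) cycle=28 dir=S

path = [(5,7), (4,7), (3,7), (2,7), (1,7), (0,7), (0,6), (0,5), (0,4), (0,3), (0,2)]
arrival = 28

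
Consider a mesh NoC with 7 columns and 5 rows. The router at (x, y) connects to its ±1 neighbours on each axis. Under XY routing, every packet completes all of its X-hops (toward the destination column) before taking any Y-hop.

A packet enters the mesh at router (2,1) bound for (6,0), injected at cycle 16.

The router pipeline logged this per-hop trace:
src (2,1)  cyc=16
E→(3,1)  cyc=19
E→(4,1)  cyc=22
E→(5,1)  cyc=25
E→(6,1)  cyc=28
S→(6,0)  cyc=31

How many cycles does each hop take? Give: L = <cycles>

cyc[1] − cyc[0] = 19 − 16 = 3.
Per-hop latency L = Δcyc = 3.

L = 3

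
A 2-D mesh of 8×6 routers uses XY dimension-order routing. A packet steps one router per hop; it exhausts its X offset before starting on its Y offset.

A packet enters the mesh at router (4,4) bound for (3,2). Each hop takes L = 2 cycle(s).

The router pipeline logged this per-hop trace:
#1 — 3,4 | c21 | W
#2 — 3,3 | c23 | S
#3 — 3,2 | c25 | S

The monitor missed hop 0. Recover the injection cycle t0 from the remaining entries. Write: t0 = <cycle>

t0 = 19

cyc[1] = 21 and cyc[k] = t0 + k·L for every k.
Therefore t0 = 21 − L = 19.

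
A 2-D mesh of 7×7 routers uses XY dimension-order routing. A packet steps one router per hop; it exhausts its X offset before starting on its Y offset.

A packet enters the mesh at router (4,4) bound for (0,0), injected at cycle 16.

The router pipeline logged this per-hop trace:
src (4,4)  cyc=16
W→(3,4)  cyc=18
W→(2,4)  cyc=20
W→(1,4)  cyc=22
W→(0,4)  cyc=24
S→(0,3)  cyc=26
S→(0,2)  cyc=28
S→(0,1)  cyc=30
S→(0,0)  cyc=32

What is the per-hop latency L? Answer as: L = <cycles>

L = 2

Δcyc across hop 0→1: 18 − 16 = 2.
Per-hop latency L = Δcyc = 2.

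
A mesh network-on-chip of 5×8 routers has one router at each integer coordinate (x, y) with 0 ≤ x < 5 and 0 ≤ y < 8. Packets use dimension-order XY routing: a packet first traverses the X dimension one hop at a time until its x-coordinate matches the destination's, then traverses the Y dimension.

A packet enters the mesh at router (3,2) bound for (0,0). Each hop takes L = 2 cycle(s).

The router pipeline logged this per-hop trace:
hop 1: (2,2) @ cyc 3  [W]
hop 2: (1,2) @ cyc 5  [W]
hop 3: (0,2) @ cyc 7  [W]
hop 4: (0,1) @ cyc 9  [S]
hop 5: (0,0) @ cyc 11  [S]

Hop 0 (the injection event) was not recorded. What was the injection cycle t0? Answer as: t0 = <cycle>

t0 = 1

cyc[1] = 3 and cyc[k] = t0 + k·L for every k.
So t0 = 3 − 1·2 = 1.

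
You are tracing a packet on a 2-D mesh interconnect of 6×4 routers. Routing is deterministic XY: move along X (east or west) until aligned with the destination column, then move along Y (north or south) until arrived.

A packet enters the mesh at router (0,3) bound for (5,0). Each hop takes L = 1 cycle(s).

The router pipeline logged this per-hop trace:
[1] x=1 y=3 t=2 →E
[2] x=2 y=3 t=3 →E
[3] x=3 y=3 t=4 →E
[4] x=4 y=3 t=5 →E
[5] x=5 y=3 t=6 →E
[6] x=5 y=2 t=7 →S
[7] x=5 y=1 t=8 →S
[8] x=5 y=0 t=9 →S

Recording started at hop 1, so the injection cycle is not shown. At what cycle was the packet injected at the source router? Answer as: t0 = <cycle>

cyc[1] = 2 and cyc[k] = t0 + k·L for every k.
Therefore t0 = 2 − L = 1.

t0 = 1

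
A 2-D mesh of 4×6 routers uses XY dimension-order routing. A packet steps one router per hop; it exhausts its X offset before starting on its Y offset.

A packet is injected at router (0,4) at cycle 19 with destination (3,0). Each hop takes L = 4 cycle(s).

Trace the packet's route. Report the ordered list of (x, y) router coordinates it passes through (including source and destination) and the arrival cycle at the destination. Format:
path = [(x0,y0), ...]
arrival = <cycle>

path = [(0,4), (1,4), (2,4), (3,4), (3,3), (3,2), (3,1), (3,0)]
arrival = 47

src (0,4)  cyc=19
E→(1,4)  cyc=23
E→(2,4)  cyc=27
E→(3,4)  cyc=31
S→(3,3)  cyc=35
S→(3,2)  cyc=39
S→(3,1)  cyc=43
S→(3,0)  cyc=47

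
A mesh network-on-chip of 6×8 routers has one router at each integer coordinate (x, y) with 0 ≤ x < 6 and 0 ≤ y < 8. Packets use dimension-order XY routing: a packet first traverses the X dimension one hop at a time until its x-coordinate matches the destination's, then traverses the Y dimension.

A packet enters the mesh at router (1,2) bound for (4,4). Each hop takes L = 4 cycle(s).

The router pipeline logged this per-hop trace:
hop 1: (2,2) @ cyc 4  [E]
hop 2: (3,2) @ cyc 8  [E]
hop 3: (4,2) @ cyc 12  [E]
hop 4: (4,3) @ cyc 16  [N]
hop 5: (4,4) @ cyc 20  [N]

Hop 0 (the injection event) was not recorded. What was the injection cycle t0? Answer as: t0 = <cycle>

t0 = 0

Hop 1 reached at cycle 4; hop k is at t0 + k·L.
t0 = cyc[1] − L = 4 − 4 = 0.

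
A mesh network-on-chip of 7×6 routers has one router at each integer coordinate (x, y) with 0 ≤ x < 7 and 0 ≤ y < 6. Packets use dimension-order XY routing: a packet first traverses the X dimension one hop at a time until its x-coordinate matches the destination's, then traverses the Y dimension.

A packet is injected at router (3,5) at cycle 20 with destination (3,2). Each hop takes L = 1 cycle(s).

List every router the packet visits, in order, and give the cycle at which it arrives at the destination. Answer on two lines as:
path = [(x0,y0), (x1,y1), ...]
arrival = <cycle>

path = [(3,5), (3,4), (3,3), (3,2)]
arrival = 23

t=20: at (3,5)
t=21: at (3,4) after S
t=22: at (3,3) after S
t=23: at (3,2) after S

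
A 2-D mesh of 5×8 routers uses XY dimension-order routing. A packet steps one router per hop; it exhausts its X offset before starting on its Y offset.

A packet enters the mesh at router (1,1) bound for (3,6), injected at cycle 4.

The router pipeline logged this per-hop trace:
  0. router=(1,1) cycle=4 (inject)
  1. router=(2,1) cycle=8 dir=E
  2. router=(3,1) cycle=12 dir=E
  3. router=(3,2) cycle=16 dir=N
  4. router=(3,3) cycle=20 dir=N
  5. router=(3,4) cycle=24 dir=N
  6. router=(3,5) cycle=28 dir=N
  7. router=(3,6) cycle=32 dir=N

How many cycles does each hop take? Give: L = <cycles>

Between hops 0 and 1 the cycle counter advances 8 − 4 = 4.
Each hop adds L, hence L = 4.

L = 4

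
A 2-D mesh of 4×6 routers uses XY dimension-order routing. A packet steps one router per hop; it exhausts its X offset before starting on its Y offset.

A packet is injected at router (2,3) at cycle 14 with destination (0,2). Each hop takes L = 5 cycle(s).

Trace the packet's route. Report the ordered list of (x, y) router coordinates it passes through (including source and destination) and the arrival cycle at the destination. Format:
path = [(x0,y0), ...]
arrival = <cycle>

  0. router=(2,3) cycle=14 (inject)
  1. router=(1,3) cycle=19 dir=W
  2. router=(0,3) cycle=24 dir=W
  3. router=(0,2) cycle=29 dir=S

path = [(2,3), (1,3), (0,3), (0,2)]
arrival = 29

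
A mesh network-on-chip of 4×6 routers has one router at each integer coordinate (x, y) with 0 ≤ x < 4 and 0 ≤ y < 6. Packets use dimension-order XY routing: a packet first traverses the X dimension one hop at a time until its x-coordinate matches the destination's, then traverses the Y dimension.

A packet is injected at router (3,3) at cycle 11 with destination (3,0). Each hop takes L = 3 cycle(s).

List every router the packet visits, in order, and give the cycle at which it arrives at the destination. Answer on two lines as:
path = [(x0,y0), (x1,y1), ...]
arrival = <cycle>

path = [(3,3), (3,2), (3,1), (3,0)]
arrival = 20

src (3,3)  cyc=11
S→(3,2)  cyc=14
S→(3,1)  cyc=17
S→(3,0)  cyc=20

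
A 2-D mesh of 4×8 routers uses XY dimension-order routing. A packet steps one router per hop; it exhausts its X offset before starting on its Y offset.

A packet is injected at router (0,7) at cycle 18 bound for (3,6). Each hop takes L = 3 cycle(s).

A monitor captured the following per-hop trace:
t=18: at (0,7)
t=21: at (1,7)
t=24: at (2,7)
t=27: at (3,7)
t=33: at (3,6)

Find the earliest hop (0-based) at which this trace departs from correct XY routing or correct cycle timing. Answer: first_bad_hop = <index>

first_bad_hop = 4

hop 1: step (+1,+0), +3 cyc — ok
hop 2: step (+1,+0), +3 cyc — ok
hop 3: step (+1,+0), +3 cyc — ok
hop 4: step (+0,-1), +6 cyc — BAD: Δcyc=6≠L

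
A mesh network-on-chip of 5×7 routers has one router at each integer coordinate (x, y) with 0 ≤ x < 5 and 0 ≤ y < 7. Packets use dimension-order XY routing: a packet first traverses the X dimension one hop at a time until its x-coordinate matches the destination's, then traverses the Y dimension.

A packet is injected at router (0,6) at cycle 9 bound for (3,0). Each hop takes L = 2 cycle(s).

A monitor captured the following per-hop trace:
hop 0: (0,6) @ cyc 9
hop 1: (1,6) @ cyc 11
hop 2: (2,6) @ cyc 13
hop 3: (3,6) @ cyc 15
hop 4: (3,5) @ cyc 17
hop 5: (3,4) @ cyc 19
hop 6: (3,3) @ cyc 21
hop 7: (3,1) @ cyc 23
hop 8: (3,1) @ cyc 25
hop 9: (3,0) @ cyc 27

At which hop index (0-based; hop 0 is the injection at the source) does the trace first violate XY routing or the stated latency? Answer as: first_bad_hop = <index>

hop 1: step (+1,+0), +2 cyc — ok
hop 2: step (+1,+0), +2 cyc — ok
hop 3: step (+1,+0), +2 cyc — ok
hop 4: step (+0,-1), +2 cyc — ok
hop 5: step (+0,-1), +2 cyc — ok
hop 6: step (+0,-1), +2 cyc — ok
hop 7: step (+0,-2), +2 cyc — BAD: non-unit step

first_bad_hop = 7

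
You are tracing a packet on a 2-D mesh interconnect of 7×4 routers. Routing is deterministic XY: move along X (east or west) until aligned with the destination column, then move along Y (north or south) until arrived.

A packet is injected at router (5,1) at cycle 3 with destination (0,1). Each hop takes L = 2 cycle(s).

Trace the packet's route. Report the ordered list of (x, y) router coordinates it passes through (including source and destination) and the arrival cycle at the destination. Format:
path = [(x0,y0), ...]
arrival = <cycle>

t=3: at (5,1)
t=5: at (4,1) after W
t=7: at (3,1) after W
t=9: at (2,1) after W
t=11: at (1,1) after W
t=13: at (0,1) after W

path = [(5,1), (4,1), (3,1), (2,1), (1,1), (0,1)]
arrival = 13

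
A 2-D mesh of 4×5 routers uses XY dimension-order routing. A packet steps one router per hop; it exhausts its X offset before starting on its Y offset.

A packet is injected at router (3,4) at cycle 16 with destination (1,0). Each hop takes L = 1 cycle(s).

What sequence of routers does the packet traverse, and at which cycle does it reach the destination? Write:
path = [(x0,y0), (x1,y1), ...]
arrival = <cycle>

#0 — 3,4 | c16
#1 — 2,4 | c17 | W
#2 — 1,4 | c18 | W
#3 — 1,3 | c19 | S
#4 — 1,2 | c20 | S
#5 — 1,1 | c21 | S
#6 — 1,0 | c22 | S

path = [(3,4), (2,4), (1,4), (1,3), (1,2), (1,1), (1,0)]
arrival = 22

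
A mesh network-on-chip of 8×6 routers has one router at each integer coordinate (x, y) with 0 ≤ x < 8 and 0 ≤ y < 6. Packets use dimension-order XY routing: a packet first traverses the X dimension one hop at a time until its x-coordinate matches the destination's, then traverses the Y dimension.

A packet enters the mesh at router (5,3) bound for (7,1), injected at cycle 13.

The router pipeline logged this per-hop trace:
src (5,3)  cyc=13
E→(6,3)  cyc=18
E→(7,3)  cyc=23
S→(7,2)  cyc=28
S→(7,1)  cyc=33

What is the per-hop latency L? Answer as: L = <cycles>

Between hops 0 and 1 the cycle counter advances 18 − 13 = 5.
Each hop adds L, hence L = 5.

L = 5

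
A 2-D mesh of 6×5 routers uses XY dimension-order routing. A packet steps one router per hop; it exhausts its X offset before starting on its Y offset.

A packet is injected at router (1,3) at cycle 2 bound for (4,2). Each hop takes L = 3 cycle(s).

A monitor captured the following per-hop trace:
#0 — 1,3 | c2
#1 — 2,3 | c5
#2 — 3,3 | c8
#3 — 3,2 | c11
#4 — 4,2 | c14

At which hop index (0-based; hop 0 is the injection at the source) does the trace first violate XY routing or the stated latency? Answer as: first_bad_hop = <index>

check 1→ d=(1,0) cyc+3: ok
check 2→ d=(1,0) cyc+3: ok
check 3→ d=(0,-1) cyc+3: BAD: Y-move but x=3≠4

first_bad_hop = 3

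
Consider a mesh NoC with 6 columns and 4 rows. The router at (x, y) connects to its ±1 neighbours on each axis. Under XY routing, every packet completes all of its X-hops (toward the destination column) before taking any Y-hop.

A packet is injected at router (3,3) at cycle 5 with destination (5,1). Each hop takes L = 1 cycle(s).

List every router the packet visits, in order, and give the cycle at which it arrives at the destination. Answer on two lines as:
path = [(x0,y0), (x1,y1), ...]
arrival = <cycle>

[0] x=3 y=3 t=5
[1] x=4 y=3 t=6 →E
[2] x=5 y=3 t=7 →E
[3] x=5 y=2 t=8 →S
[4] x=5 y=1 t=9 →S

path = [(3,3), (4,3), (5,3), (5,2), (5,1)]
arrival = 9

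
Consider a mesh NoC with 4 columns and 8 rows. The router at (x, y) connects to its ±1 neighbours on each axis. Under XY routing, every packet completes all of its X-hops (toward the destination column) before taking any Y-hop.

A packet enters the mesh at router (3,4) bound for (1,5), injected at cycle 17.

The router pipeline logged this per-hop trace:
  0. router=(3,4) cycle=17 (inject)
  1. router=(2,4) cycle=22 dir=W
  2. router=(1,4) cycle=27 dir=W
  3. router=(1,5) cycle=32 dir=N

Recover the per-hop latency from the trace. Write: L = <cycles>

cyc[1] − cyc[0] = 22 − 17 = 5.
Each hop adds L, hence L = 5.

L = 5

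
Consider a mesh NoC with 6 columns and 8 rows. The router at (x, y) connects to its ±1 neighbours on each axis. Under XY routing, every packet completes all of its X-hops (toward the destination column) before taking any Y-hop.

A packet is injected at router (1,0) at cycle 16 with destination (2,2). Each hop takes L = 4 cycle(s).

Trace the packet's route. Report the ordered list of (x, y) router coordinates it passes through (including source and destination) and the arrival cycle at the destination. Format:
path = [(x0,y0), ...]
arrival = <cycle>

t=16: at (1,0)
t=20: at (2,0) after E
t=24: at (2,1) after N
t=28: at (2,2) after N

path = [(1,0), (2,0), (2,1), (2,2)]
arrival = 28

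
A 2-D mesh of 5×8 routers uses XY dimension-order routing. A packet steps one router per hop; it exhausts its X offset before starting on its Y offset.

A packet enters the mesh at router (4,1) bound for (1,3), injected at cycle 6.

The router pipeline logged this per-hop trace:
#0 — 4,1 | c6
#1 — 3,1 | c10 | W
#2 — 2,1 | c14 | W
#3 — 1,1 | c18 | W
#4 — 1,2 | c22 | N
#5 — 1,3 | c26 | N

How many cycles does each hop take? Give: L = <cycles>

L = 4

cyc[1] − cyc[0] = 10 − 6 = 4.
One hop costs L cycles, so L = 4.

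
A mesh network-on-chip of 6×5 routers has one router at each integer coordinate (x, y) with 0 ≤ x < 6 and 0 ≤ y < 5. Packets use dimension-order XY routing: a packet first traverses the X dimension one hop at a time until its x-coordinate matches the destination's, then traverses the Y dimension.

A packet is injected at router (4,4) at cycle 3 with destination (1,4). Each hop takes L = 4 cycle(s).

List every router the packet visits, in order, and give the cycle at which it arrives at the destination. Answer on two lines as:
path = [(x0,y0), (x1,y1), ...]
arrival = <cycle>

path = [(4,4), (3,4), (2,4), (1,4)]
arrival = 15

  0. router=(4,4) cycle=3 (inject)
  1. router=(3,4) cycle=7 dir=W
  2. router=(2,4) cycle=11 dir=W
  3. router=(1,4) cycle=15 dir=W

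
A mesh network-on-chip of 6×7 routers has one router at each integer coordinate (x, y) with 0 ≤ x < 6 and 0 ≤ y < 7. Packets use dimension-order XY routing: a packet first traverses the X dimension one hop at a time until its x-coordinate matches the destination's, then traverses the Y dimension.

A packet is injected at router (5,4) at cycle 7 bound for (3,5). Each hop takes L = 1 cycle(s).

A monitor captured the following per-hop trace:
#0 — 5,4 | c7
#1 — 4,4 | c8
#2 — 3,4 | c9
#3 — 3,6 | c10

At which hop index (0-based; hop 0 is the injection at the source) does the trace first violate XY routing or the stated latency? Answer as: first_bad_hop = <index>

check 1→ d=(-1,0) cyc+1: ok
check 2→ d=(-1,0) cyc+1: ok
check 3→ d=(0,2) cyc+1: BAD: non-unit step

first_bad_hop = 3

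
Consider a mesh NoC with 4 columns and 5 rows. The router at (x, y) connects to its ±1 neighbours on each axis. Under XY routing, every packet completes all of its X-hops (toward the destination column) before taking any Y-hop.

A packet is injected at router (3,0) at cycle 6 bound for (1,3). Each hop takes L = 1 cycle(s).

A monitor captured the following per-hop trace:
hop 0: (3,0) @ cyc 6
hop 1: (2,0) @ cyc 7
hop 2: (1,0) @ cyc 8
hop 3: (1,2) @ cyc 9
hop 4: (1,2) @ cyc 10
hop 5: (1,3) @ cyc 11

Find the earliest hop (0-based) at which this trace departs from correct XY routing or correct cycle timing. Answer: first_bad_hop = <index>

hop 1: step (-1,+0), +1 cyc — ok
hop 2: step (-1,+0), +1 cyc — ok
hop 3: step (+0,+2), +1 cyc — BAD: non-unit step

first_bad_hop = 3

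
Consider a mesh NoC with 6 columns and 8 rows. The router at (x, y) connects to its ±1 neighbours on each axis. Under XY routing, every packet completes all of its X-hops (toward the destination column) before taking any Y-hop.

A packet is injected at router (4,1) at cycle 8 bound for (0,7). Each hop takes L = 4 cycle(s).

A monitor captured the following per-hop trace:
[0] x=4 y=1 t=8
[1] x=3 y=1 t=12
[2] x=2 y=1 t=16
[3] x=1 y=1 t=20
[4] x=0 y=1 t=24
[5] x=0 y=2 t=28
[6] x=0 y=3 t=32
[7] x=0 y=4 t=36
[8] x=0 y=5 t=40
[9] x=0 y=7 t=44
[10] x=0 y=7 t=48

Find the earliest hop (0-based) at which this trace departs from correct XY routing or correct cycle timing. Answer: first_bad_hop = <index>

check 1→ d=(-1,0) cyc+4: ok
check 2→ d=(-1,0) cyc+4: ok
check 3→ d=(-1,0) cyc+4: ok
check 4→ d=(-1,0) cyc+4: ok
check 5→ d=(0,1) cyc+4: ok
check 6→ d=(0,1) cyc+4: ok
check 7→ d=(0,1) cyc+4: ok
check 8→ d=(0,1) cyc+4: ok
check 9→ d=(0,2) cyc+4: BAD: non-unit step

first_bad_hop = 9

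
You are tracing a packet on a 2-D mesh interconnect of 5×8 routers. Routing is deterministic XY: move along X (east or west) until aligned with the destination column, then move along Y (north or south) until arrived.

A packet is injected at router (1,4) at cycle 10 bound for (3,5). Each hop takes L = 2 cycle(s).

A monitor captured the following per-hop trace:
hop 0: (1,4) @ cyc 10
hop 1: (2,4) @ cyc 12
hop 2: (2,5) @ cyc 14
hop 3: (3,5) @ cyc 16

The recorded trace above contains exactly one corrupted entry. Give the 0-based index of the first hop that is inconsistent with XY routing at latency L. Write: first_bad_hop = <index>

hop 1: step (+1,+0), +2 cyc — ok
hop 2: step (+0,+1), +2 cyc — BAD: Y-move but x=2≠3

first_bad_hop = 2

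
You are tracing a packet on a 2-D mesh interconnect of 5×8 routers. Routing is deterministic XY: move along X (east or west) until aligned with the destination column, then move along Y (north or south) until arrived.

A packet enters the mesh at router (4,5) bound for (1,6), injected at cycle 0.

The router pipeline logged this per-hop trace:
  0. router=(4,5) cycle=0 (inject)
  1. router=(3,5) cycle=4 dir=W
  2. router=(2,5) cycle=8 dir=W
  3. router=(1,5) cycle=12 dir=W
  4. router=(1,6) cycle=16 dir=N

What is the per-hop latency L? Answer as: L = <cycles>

L = 4

cyc[1] − cyc[0] = 4 − 0 = 4.
That increment is L by definition: L = 4.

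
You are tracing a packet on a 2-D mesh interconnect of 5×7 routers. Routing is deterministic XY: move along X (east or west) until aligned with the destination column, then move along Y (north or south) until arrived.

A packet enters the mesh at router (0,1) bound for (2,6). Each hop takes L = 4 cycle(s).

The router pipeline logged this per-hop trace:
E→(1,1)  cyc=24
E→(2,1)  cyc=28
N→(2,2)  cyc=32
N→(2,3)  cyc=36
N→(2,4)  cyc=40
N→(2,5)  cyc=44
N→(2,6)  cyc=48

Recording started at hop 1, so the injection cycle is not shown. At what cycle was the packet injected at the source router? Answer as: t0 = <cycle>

t0 = 20

Hop 1 reached at cycle 24; hop k is at t0 + k·L.
Therefore t0 = 24 − L = 20.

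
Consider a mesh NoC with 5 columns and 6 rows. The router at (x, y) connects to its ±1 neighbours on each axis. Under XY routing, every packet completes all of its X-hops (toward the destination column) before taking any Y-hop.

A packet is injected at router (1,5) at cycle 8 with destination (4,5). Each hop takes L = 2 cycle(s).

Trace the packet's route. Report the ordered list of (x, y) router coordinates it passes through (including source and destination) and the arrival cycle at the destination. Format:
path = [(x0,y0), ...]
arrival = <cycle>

path = [(1,5), (2,5), (3,5), (4,5)]
arrival = 14

t=8: at (1,5)
t=10: at (2,5) after E
t=12: at (3,5) after E
t=14: at (4,5) after E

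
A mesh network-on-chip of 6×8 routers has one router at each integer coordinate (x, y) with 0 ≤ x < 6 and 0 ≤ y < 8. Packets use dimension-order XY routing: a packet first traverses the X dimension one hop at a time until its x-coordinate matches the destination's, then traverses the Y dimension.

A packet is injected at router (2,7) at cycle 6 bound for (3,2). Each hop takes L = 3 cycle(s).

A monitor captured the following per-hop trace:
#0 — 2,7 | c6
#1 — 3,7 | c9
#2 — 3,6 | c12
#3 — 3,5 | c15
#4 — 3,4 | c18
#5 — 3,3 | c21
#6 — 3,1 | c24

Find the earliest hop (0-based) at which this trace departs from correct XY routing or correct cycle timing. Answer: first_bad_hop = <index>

check 1→ d=(1,0) cyc+3: ok
check 2→ d=(0,-1) cyc+3: ok
check 3→ d=(0,-1) cyc+3: ok
check 4→ d=(0,-1) cyc+3: ok
check 5→ d=(0,-1) cyc+3: ok
check 6→ d=(0,-2) cyc+3: BAD: non-unit step

first_bad_hop = 6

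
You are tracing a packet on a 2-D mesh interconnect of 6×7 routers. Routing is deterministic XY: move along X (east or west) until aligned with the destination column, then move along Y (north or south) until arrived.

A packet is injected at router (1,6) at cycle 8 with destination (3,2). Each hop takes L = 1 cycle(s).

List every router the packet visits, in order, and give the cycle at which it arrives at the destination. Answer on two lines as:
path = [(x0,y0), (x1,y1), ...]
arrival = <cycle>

path = [(1,6), (2,6), (3,6), (3,5), (3,4), (3,3), (3,2)]
arrival = 14

#0 — 1,6 | c8
#1 — 2,6 | c9 | E
#2 — 3,6 | c10 | E
#3 — 3,5 | c11 | S
#4 — 3,4 | c12 | S
#5 — 3,3 | c13 | S
#6 — 3,2 | c14 | S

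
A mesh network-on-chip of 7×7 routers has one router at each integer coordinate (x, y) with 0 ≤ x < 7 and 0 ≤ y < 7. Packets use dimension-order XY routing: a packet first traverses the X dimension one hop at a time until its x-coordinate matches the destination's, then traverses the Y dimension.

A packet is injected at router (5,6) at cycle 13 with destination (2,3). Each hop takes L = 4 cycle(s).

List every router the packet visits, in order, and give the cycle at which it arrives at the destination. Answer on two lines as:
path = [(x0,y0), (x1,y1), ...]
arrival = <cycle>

hop 0: (5,6) @ cyc 13
hop 1: (4,6) @ cyc 17  [W]
hop 2: (3,6) @ cyc 21  [W]
hop 3: (2,6) @ cyc 25  [W]
hop 4: (2,5) @ cyc 29  [S]
hop 5: (2,4) @ cyc 33  [S]
hop 6: (2,3) @ cyc 37  [S]

path = [(5,6), (4,6), (3,6), (2,6), (2,5), (2,4), (2,3)]
arrival = 37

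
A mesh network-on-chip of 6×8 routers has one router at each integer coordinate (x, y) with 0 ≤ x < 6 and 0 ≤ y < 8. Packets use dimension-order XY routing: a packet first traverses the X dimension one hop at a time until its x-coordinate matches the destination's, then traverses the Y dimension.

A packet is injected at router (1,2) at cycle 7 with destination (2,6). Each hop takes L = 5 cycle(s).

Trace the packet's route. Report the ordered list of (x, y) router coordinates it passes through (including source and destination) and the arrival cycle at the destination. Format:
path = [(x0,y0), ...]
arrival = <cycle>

[0] x=1 y=2 t=7
[1] x=2 y=2 t=12 →E
[2] x=2 y=3 t=17 →N
[3] x=2 y=4 t=22 →N
[4] x=2 y=5 t=27 →N
[5] x=2 y=6 t=32 →N

path = [(1,2), (2,2), (2,3), (2,4), (2,5), (2,6)]
arrival = 32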